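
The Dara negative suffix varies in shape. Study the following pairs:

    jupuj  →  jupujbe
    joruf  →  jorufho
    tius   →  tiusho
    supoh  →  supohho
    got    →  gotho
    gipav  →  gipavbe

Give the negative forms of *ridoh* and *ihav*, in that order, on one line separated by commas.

The pattern is voicing of the final consonant: -ho when the stem ends in a voiceless consonant (*joruf*, *tius*, *supoh*, *got*); -be when the stem ends in a voiced consonant (*jupuj*, *gipav*).
*ridoh*: final consonant = /h/, voiceless → -ho → *ridohho*.
Since the final consonant of *ihav* is /v/ (voiced), it takes -be, giving *ihavbe*.

ridohho, ihavbe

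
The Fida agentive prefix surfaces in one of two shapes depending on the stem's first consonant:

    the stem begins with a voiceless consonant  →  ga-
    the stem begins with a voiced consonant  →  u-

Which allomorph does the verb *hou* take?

Since the first consonant of *hou* is /h/ (voiceless), it takes ga-.

ga-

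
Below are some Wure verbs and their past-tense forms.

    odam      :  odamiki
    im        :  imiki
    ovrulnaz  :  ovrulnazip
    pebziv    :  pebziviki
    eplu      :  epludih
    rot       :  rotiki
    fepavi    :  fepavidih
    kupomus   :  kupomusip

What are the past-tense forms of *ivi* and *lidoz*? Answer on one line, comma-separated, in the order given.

The suffix is conditioned by the final sound: -ip when the stem ends in a sibilant (*ovrulnaz*, *kupomus*); -iki when the stem ends in a non-sibilant consonant (*odam*, *im*, *pebziv*, *rot*); -dih when the stem ends in a vowel (*eplu*, *fepavi*).
*ivi*: final sound = /i/, a vowel → -dih → *ividih*.
*lidoz*: final sound = /z/, a sibilant → -ip → *lidozip*.

ividih, lidozip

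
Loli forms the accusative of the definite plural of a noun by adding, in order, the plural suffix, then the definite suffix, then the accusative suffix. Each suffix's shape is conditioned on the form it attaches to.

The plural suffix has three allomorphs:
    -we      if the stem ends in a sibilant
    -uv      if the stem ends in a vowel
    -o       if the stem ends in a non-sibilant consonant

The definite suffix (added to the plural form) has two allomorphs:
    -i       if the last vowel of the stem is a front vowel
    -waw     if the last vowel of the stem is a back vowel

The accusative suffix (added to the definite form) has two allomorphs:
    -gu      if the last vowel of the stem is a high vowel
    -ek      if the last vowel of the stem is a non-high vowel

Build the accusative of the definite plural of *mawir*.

mawirowawek

The final sound of *mawir* is /r/, which is a non-sibilant consonant, so the plural suffix is -o, giving *mawiro*.
The plural form *mawiro*: last vowel = /o/, a back vowel → -waw → *mawirowaw*.
The definite form *mawirowaw* — last vowel /a/ (a non-high vowel) → -ek → *mawirowawek*.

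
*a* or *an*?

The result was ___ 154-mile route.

a

The indefinite article is chosen by the initial *sound* of the following word, not its spelling.
The number *154* is spoken "one hundred …", beginning with /wʌn/ — a consonant sound.
So the article is *a*: The result was a 154-mile route.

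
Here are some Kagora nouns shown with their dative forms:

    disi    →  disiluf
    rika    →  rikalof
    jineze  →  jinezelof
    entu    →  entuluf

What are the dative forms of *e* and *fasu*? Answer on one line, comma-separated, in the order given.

Looking at the last vowel of each stem: -luf when the last vowel of the stem is a high vowel (*disi*, *entu*); -lof when the last vowel of the stem is a non-high vowel (*rika*, *jineze*).
*e* — last vowel /e/ (a non-high vowel) → -lof → *elof*.
*fasu*: last vowel = /u/, a high vowel → -luf → *fasuluf*.

elof, fasuluf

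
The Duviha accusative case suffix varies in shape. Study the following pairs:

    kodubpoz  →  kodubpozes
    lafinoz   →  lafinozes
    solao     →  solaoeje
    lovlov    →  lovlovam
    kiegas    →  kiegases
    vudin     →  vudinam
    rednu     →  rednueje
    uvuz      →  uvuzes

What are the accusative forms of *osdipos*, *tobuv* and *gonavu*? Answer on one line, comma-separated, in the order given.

osdiposes, tobuvam, gonavueje

The alternation tracks the final sound of the stem — -es when the stem ends in a sibilant (*kodubpoz*, *lafinoz*, *kiegas*, *uvuz*); -am when the stem ends in a non-sibilant consonant (*lovlov*, *vudin*); -eje when the stem ends in a vowel (*solao*, *rednu*).
*osdipos* — final sound /s/ (a sibilant) → -es → *osdiposes*.
Since the final sound of *tobuv* is /v/ (a non-sibilant consonant), it takes -am, giving *tobuvam*.
*gonavu*: final sound = /u/, a vowel → -eje → *gonavueje*.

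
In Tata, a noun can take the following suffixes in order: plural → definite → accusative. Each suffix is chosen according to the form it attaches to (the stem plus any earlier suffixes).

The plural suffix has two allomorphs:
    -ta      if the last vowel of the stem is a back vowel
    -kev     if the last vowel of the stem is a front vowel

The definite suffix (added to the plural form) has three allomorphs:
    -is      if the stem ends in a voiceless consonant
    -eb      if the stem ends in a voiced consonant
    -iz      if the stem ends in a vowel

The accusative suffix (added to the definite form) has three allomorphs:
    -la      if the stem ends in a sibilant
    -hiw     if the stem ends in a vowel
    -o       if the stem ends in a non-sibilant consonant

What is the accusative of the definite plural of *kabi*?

kabikevebo

Since the last vowel of *kabi* is /i/ (a front vowel), it takes -kev, giving *kabikev*.
The plural form *kabikev*: final sound = /v/, a voiced consonant → -eb → *kabikeveb*.
Since the final sound of the definite form *kabikeveb* is /b/ (a non-sibilant consonant), it takes -o, giving *kabikevebo*.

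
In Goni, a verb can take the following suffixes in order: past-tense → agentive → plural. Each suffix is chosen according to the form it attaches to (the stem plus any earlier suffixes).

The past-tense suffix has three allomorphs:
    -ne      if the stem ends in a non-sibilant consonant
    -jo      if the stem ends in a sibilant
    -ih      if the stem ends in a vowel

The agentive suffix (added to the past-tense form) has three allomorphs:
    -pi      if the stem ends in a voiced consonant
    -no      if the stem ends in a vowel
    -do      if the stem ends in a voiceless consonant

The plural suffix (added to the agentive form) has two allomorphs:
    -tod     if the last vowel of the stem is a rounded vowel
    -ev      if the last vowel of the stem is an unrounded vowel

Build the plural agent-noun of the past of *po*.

Since the final sound of *po* is /o/ (a vowel), it takes -ih, giving *poih*.
The final sound of the past-tense form *poih* is /h/, which is a voiceless consonant, so the agentive suffix is -do, giving *poihdo*.
The agentive form *poihdo* — last vowel /o/ (a rounded vowel) → -tod → *poihdotod*.

poihdotod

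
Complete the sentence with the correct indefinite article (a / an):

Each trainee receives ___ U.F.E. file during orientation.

a

The indefinite article is chosen by the initial *sound* of the following word, not its spelling.
The initialism *U.F.E.* is read letter by letter; the first letter, U, is pronounced /juː/, which begins with a consonant sound.
So the article is *a*: Each trainee receives a U.F.E. file during orientation.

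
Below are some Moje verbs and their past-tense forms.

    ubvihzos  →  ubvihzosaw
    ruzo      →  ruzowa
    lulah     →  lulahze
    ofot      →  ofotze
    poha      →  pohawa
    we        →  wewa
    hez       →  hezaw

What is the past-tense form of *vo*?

Looking at the final sound of each stem: -aw when the stem ends in a sibilant (*ubvihzos*, *hez*); -ze when the stem ends in a non-sibilant consonant (*lulah*, *ofot*); -wa when the stem ends in a vowel (*ruzo*, *poha*, *we*).
*vo* — final sound /o/ (a vowel) → -wa → *vowa*.

vowa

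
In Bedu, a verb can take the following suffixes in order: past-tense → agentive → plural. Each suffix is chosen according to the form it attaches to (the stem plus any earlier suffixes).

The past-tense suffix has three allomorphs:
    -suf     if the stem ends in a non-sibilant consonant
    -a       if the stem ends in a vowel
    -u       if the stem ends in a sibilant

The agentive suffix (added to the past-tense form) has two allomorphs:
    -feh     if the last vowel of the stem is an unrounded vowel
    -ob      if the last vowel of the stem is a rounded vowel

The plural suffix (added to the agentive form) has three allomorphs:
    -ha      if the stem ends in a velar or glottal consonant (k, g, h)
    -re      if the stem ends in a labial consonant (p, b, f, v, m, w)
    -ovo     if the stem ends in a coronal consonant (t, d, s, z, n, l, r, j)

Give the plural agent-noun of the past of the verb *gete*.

geteafehha

Since the final sound of *gete* is /e/ (a vowel), it takes -a, giving *getea*.
The last vowel of the past-tense form *getea* is /a/, which is an unrounded vowel, so the agentive suffix is -feh, giving *geteafeh*.
Since the final consonant of the agentive form *geteafeh* is /h/ (velar/glottal), it takes -ha, giving *geteafehha*.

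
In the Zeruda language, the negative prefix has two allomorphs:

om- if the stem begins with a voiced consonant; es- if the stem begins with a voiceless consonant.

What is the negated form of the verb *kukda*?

The first consonant of *kukda* is /k/, which is voiceless, so the prefix is es-, giving *eskukda*.

eskukda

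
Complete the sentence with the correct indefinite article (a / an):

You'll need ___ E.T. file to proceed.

an

The indefinite article is chosen by the initial *sound* of the following word, not its spelling.
The initialism *E.T.* is read letter by letter; the first letter, E, is pronounced /iː/, which begins with a vowel sound.
So the article is *an*: You'll need an E.T. file to proceed.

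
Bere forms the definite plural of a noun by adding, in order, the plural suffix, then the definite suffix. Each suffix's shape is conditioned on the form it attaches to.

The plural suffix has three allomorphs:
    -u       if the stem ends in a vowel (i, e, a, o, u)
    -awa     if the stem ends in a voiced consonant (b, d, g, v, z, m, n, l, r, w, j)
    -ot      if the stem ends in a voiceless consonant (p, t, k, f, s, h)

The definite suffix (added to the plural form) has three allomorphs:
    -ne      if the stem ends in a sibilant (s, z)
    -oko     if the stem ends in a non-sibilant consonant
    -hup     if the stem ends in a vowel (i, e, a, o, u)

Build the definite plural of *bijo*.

bijouhup

*bijo* — final sound /o/ (a vowel) → -u → *bijou*.
The final sound of the plural form *bijou* is /u/, which is a vowel, so the definite suffix is -hup, giving *bijouhup*.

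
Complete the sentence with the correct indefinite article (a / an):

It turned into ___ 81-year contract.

The indefinite article is chosen by the initial *sound* of the following word, not its spelling.
The number *81* is spoken "eighty-…", beginning with /ˈeɪti/ — a vowel sound.
So the article is *an*: It turned into an 81-year contract.

an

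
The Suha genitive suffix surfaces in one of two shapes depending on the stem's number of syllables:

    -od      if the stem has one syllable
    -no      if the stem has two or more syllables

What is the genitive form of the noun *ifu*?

ifuno

With 2 syllables, *ifu* takes -no → *ifuno*.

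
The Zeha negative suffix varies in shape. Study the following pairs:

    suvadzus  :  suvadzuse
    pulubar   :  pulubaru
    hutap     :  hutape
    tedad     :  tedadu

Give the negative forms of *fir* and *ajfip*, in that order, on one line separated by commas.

firu, ajfipe

Looking at the final consonant of each stem: -e when the stem ends in a voiceless consonant (*suvadzus*, *hutap*); -u when the stem ends in a voiced consonant (*pulubar*, *tedad*).
Since the final consonant of *fir* is /r/ (voiced), it takes -u, giving *firu*.
*ajfip*: final consonant = /p/, voiceless → -e → *ajfipe*.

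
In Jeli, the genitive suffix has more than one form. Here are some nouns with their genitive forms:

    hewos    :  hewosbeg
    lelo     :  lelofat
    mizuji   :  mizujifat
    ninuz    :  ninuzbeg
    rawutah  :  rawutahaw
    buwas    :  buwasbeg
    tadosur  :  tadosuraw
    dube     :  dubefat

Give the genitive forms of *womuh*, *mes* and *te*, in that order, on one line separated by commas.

womuhaw, mesbeg, tefat

Looking at the final sound of each stem: -beg when the stem ends in a sibilant (*hewos*, *ninuz*, *buwas*); -aw when the stem ends in a non-sibilant consonant (*rawutah*, *tadosur*); -fat when the stem ends in a vowel (*lelo*, *mizuji*, *dube*).
*womuh* — final sound /h/ (a non-sibilant consonant) → -aw → *womuhaw*.
Since the final sound of *mes* is /s/ (a sibilant), it takes -beg, giving *mesbeg*.
*te* — final sound /e/ (a vowel) → -fat → *tefat*.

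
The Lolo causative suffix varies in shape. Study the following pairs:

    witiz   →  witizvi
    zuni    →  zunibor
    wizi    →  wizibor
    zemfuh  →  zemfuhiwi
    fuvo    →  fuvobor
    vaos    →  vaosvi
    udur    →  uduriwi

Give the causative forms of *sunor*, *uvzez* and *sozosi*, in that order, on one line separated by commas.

The alternation tracks the final sound of the stem — -vi when the stem ends in a sibilant (*witiz*, *vaos*); -iwi when the stem ends in a non-sibilant consonant (*zemfuh*, *udur*); -bor when the stem ends in a vowel (*zuni*, *wizi*, *fuvo*).
Since the final sound of *sunor* is /r/ (a non-sibilant consonant), it takes -iwi, giving *sunoriwi*.
*uvzez* — final sound /z/ (a sibilant) → -vi → *uvzezvi*.
*sozosi* — final sound /i/ (a vowel) → -bor → *sozosibor*.

sunoriwi, uvzezvi, sozosibor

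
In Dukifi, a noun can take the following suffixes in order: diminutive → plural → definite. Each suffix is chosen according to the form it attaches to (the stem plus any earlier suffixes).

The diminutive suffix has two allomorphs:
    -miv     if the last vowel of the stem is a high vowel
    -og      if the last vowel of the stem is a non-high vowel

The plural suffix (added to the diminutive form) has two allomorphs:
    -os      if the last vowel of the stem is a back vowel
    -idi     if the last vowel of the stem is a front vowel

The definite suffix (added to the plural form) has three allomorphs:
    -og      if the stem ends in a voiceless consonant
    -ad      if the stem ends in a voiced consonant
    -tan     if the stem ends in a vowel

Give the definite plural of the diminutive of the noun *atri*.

atrimividitan

*atri*: last vowel = /i/, a high vowel → -miv → *atrimiv*.
The last vowel of the diminutive form *atrimiv* is /i/, which is a front vowel, so the plural suffix is -idi, giving *atrimividi*.
The final sound of the plural form *atrimividi* is /i/, which is a vowel, so the definite suffix is -tan, giving *atrimividitan*.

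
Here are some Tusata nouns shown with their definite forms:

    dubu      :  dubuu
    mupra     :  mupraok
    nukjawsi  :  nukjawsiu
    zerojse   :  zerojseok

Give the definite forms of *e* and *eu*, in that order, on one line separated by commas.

The alternation tracks the last vowel of the stem — -u when the last vowel of the stem is a high vowel (*dubu*, *nukjawsi*); -ok when the last vowel of the stem is a non-high vowel (*mupra*, *zerojse*).
*e* — last vowel /e/ (a non-high vowel) → -ok → *eok*.
The last vowel of *eu* is /u/, which is a high vowel, so the suffix is -u, giving *euu*.

eok, euu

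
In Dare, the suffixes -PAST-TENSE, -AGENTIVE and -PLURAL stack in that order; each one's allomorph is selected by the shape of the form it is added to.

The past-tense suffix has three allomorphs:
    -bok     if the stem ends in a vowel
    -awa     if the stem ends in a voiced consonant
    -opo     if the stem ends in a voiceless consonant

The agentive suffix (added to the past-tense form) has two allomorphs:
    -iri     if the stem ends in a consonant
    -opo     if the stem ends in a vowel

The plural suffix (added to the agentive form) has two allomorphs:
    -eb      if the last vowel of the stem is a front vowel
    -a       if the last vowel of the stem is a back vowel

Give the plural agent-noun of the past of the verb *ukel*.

ukelawaopoa

Since the final sound of *ukel* is /l/ (a voiced consonant), it takes -awa, giving *ukelawa*.
The past-tense form *ukelawa* — final sound /a/ (a vowel) → -opo → *ukelawaopo*.
The agentive form *ukelawaopo* — last vowel /o/ (a back vowel) → -a → *ukelawaopoa*.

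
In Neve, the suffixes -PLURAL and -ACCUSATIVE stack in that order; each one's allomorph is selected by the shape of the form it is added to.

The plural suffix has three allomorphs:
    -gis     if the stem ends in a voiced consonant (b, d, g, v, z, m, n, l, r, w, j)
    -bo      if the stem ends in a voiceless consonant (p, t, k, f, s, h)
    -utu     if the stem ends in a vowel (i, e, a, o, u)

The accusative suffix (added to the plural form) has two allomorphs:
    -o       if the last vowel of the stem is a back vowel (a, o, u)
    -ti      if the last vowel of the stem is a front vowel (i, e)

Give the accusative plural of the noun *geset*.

*geset*: final sound = /t/, a voiceless consonant → -bo → *gesetbo*.
The last vowel of the plural form *gesetbo* is /o/, which is a back vowel, so the accusative suffix is -o, giving *gesetboo*.

gesetboo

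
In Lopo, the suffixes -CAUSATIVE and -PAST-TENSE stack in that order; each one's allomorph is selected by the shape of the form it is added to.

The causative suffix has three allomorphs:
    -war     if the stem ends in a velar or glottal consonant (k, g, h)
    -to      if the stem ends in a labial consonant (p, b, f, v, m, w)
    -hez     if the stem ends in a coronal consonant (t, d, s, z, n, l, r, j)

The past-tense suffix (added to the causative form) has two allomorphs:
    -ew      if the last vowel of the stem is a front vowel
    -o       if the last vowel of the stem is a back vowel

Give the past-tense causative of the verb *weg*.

wegwaro

Since the final consonant of *weg* is /g/ (velar/glottal), it takes -war, giving *wegwar*.
The causative form *wegwar* — last vowel /a/ (a back vowel) → -o → *wegwaro*.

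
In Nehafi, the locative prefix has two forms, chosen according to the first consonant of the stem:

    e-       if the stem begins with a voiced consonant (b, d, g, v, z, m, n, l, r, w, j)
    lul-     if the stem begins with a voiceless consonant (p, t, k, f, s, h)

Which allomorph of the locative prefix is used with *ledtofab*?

e-

*ledtofab*: first consonant = /l/, voiced → e-.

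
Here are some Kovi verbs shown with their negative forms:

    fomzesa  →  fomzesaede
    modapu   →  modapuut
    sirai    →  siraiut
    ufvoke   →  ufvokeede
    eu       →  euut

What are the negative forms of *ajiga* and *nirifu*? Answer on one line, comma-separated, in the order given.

The alternation tracks the last vowel of the stem — -ut when the last vowel of the stem is a high vowel (*modapu*, *sirai*, *eu*); -ede when the last vowel of the stem is a non-high vowel (*fomzesa*, *ufvoke*).
Since the last vowel of *ajiga* is /a/ (a non-high vowel), it takes -ede, giving *ajigaede*.
*nirifu* — last vowel /u/ (a high vowel) → -ut → *nirifuut*.

ajigaede, nirifuut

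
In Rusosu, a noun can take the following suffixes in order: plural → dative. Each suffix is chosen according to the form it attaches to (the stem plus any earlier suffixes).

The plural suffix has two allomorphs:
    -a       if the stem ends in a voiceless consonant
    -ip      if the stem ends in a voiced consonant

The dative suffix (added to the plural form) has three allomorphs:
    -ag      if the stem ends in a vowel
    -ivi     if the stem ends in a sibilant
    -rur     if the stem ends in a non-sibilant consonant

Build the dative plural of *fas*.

fasaag

The final consonant of *fas* is /s/, which is voiceless, so the plural suffix is -a, giving *fasa*.
Since the final sound of the plural form *fasa* is /a/ (a vowel), it takes -ag, giving *fasaag*.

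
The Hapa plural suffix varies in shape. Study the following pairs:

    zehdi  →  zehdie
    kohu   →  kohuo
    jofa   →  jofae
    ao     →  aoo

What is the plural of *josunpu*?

The pattern is rounding harmony: -o when the last vowel of the stem is a rounded vowel (*kohu*, *ao*); -e when the last vowel of the stem is an unrounded vowel (*zehdi*, *jofa*).
*josunpu*: last vowel = /u/, a rounded vowel → -o → *josunpuo*.

josunpuo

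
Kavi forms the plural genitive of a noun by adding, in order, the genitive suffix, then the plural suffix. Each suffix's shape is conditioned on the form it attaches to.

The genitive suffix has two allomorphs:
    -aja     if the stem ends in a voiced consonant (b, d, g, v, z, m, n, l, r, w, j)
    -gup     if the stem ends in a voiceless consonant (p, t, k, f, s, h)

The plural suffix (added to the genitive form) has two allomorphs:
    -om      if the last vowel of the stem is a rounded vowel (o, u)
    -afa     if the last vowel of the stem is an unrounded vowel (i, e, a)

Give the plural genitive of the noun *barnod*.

*barnod* — final consonant /d/ (voiced) → -aja → *barnodaja*.
The genitive form *barnodaja* — last vowel /a/ (an unrounded vowel) → -afa → *barnodajaafa*.

barnodajaafa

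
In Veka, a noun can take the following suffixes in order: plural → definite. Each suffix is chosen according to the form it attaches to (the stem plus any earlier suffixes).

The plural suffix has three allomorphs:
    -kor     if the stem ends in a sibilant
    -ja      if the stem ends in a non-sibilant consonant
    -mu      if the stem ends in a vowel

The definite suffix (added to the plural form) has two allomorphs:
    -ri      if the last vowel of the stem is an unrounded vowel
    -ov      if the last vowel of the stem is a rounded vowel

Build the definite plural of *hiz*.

hizkorov

The final sound of *hiz* is /z/, which is a sibilant, so the plural suffix is -kor, giving *hizkor*.
The plural form *hizkor* — last vowel /o/ (a rounded vowel) → -ov → *hizkorov*.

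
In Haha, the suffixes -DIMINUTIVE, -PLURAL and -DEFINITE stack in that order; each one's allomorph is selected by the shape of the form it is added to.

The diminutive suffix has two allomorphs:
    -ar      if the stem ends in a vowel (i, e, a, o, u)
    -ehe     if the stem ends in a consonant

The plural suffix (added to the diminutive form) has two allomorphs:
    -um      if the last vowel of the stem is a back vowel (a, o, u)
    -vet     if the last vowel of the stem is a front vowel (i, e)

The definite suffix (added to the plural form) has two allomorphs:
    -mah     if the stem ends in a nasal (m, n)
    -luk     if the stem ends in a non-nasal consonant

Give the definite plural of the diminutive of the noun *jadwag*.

jadwagehevetluk

*jadwag*: final sound = /g/, a consonant → -ehe → *jadwagehe*.
Since the last vowel of the diminutive form *jadwagehe* is /e/ (a front vowel), it takes -vet, giving *jadwagehevet*.
Since the final consonant of the plural form *jadwagehevet* is /t/ (non-nasal), it takes -luk, giving *jadwagehevetluk*.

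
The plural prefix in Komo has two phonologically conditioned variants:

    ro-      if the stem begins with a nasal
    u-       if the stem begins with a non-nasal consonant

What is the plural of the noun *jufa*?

ujufa

*jufa* — first consonant /j/ (non-nasal) → u- → *ujufa*.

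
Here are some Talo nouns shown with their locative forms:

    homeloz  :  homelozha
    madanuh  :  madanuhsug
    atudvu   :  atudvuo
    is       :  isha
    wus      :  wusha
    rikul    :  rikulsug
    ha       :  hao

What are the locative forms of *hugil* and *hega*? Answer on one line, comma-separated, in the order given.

The pattern is sibilance of the final sound: -ha when the stem ends in a sibilant (*homeloz*, *is*, *wus*); -sug when the stem ends in a non-sibilant consonant (*madanuh*, *rikul*); -o when the stem ends in a vowel (*atudvu*, *ha*).
Since the final sound of *hugil* is /l/ (a non-sibilant consonant), it takes -sug, giving *hugilsug*.
*hega* — final sound /a/ (a vowel) → -o → *hegao*.

hugilsug, hegao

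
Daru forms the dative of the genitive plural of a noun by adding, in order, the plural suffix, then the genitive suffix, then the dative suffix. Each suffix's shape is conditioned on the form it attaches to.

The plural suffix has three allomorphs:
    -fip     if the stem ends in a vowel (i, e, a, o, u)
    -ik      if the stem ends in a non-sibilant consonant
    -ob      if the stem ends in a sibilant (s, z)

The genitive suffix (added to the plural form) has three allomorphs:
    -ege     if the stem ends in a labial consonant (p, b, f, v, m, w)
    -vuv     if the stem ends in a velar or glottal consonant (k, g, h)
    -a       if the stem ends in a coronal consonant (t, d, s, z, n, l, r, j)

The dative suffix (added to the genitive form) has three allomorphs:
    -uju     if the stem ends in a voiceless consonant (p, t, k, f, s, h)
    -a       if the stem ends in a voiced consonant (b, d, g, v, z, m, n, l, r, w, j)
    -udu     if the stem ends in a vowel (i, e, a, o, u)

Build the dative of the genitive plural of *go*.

The final sound of *go* is /o/, which is a vowel, so the plural suffix is -fip, giving *gofip*.
The plural form *gofip* — final consonant /p/ (labial) → -ege → *gofipege*.
The final sound of the genitive form *gofipege* is /e/, which is a vowel, so the dative suffix is -udu, giving *gofipegeudu*.

gofipegeudu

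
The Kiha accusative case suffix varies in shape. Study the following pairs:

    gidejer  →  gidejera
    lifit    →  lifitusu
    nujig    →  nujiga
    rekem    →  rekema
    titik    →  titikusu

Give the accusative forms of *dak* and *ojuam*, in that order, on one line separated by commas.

The alternation tracks the final consonant of the stem — -usu when the stem ends in a voiceless consonant (*lifit*, *titik*); -a when the stem ends in a voiced consonant (*gidejer*, *nujig*, *rekem*).
*dak* — final consonant /k/ (voiceless) → -usu → *dakusu*.
The final consonant of *ojuam* is /m/, which is voiced, so the suffix is -a, giving *ojuama*.

dakusu, ojuama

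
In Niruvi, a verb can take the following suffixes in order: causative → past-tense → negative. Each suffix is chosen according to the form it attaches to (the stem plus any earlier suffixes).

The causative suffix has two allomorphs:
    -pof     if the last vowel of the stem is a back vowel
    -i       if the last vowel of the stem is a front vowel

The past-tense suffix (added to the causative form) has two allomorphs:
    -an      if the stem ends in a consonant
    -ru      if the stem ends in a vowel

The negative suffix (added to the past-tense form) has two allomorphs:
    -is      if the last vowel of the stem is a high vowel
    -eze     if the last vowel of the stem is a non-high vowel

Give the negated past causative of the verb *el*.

eliruis

The last vowel of *el* is /e/, which is a front vowel, so the causative suffix is -i, giving *eli*.
The causative form *eli*: final sound = /i/, a vowel → -ru → *eliru*.
Since the last vowel of the past-tense form *eliru* is /u/ (a high vowel), it takes -is, giving *eliruis*.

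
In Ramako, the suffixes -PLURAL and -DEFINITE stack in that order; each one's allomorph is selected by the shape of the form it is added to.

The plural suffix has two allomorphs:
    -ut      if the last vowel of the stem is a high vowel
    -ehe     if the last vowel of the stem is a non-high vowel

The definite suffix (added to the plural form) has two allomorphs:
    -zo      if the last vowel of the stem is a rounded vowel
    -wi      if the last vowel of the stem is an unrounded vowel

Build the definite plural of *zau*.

zauutzo

The last vowel of *zau* is /u/, which is a high vowel, so the plural suffix is -ut, giving *zauut*.
The last vowel of the plural form *zauut* is /u/, which is a rounded vowel, so the definite suffix is -zo, giving *zauutzo*.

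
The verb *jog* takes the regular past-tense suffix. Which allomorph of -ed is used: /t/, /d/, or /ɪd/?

/d/

The stem *jog* ends in a voiced sound other than /d/.
The -ed suffix is realized as /ɪd/ after /t, d/; as /t/ after other voiceless consonants; and as /d/ after other voiced sounds.
So -ed on *jog* is pronounced /d/.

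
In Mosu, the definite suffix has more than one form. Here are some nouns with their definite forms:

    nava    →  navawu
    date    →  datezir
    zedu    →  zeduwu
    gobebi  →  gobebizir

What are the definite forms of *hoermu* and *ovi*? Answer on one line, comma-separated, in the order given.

The pattern is front/back vowel harmony: -zir when the last vowel of the stem is a front vowel (*date*, *gobebi*); -wu when the last vowel of the stem is a back vowel (*nava*, *zedu*).
*hoermu*: last vowel = /u/, a back vowel → -wu → *hoermuwu*.
Since the last vowel of *ovi* is /i/ (a front vowel), it takes -zir, giving *ovizir*.

hoermuwu, ovizir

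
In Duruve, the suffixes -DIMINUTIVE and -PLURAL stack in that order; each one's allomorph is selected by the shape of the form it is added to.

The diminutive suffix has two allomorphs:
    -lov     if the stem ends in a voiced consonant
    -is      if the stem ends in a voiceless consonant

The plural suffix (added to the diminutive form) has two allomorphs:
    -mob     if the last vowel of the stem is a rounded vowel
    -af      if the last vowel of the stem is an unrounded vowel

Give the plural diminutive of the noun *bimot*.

bimotisaf

*bimot* — final consonant /t/ (voiceless) → -is → *bimotis*.
The last vowel of the diminutive form *bimotis* is /i/, which is an unrounded vowel, so the plural suffix is -af, giving *bimotisaf*.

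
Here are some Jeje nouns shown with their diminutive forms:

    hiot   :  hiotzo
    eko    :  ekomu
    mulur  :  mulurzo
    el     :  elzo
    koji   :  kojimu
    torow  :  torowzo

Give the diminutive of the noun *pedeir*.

pedeirzo

Looking at the final sound of each stem: -zo when the stem ends in a consonant (*hiot*, *mulur*, *el*, *torow*); -mu when the stem ends in a vowel (*eko*, *koji*).
*pedeir* — final sound /r/ (a consonant) → -zo → *pedeirzo*.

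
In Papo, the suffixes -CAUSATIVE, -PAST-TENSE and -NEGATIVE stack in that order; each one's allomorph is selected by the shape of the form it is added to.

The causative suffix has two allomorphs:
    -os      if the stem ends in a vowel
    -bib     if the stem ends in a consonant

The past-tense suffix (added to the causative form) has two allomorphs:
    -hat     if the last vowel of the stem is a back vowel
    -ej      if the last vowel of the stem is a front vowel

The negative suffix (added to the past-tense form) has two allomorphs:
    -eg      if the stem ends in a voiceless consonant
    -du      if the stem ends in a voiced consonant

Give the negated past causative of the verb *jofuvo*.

The final sound of *jofuvo* is /o/, which is a vowel, so the causative suffix is -os, giving *jofuvoos*.
The last vowel of the causative form *jofuvoos* is /o/, which is a back vowel, so the past-tense suffix is -hat, giving *jofuvooshat*.
The past-tense form *jofuvooshat*: final consonant = /t/, voiceless → -eg → *jofuvooshateg*.

jofuvooshateg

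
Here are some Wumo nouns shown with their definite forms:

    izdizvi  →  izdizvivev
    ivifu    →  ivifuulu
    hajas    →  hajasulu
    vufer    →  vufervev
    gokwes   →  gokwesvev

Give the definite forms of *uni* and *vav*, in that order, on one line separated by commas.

univev, vavulu

Looking at the last vowel of each stem: -vev when the last vowel of the stem is a front vowel (*izdizvi*, *vufer*, *gokwes*); -ulu when the last vowel of the stem is a back vowel (*ivifu*, *hajas*).
*uni*: last vowel = /i/, a front vowel → -vev → *univev*.
Since the last vowel of *vav* is /a/ (a back vowel), it takes -ulu, giving *vavulu*.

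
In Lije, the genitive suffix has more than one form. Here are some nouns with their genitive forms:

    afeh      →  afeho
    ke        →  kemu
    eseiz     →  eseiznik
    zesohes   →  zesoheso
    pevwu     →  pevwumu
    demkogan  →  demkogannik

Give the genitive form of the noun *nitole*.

nitolemu

The pattern is voicing of the final sound: -o when the stem ends in a voiceless consonant (*afeh*, *zesohes*); -nik when the stem ends in a voiced consonant (*eseiz*, *demkogan*); -mu when the stem ends in a vowel (*ke*, *pevwu*).
*nitole* — final sound /e/ (a vowel) → -mu → *nitolemu*.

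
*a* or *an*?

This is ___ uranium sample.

a

The indefinite article is chosen by the initial *sound* of the following word, not its spelling.
*uranium* begins with the sound /jʊ/ (u pronounced /jʊ/) — a consonant sound.
So the article is *a*: This is a uranium sample.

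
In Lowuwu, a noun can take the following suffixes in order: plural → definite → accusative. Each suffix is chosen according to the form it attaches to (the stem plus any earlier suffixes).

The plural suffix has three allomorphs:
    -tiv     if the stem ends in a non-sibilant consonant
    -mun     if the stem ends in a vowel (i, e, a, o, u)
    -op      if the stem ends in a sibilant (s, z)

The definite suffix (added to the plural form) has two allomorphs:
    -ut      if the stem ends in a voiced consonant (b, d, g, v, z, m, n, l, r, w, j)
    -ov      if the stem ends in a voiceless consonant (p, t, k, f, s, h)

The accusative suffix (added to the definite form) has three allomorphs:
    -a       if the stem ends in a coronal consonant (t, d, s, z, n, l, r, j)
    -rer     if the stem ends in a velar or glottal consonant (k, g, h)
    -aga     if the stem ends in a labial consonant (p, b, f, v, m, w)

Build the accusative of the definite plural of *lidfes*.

lidfesopovaga

*lidfes* — final sound /s/ (a sibilant) → -op → *lidfesop*.
The plural form *lidfesop*: final consonant = /p/, voiceless → -ov → *lidfesopov*.
Since the final consonant of the definite form *lidfesopov* is /v/ (labial), it takes -aga, giving *lidfesopovaga*.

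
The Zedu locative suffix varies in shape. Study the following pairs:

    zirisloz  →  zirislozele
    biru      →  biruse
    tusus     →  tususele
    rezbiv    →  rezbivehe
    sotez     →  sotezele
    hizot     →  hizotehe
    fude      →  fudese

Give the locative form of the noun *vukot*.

vukotehe

The alternation tracks the final sound of the stem — -ele when the stem ends in a sibilant (*zirisloz*, *tusus*, *sotez*); -ehe when the stem ends in a non-sibilant consonant (*rezbiv*, *hizot*); -se when the stem ends in a vowel (*biru*, *fude*).
*vukot*: final sound = /t/, a non-sibilant consonant → -ehe → *vukotehe*.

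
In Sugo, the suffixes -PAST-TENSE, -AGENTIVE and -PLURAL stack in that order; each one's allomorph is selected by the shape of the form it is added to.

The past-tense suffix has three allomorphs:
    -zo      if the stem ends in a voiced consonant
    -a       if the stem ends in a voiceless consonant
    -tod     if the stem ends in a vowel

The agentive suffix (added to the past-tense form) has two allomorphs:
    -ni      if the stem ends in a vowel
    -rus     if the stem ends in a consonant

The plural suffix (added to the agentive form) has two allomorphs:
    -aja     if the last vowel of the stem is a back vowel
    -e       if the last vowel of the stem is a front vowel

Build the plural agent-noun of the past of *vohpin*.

vohpinzonie

*vohpin*: final sound = /n/, a voiced consonant → -zo → *vohpinzo*.
Since the final sound of the past-tense form *vohpinzo* is /o/ (a vowel), it takes -ni, giving *vohpinzoni*.
The agentive form *vohpinzoni*: last vowel = /i/, a front vowel → -e → *vohpinzonie*.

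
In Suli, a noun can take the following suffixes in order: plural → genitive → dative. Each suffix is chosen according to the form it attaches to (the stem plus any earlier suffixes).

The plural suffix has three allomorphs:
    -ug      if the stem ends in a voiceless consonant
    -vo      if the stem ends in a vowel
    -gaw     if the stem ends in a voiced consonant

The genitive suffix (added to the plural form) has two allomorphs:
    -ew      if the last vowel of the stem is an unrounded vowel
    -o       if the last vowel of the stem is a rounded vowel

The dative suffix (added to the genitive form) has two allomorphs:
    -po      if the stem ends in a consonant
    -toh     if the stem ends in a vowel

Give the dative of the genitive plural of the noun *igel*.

igelgawewpo

*igel* — final sound /l/ (a voiced consonant) → -gaw → *igelgaw*.
The plural form *igelgaw*: last vowel = /a/, an unrounded vowel → -ew → *igelgawew*.
The genitive form *igelgawew* — final sound /w/ (a consonant) → -po → *igelgawewpo*.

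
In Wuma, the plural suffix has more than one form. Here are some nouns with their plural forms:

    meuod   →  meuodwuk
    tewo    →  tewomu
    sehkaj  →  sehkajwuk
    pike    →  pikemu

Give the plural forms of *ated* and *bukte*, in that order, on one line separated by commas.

The alternation tracks the final sound of the stem — -wuk when the stem ends in a consonant (*meuod*, *sehkaj*); -mu when the stem ends in a vowel (*tewo*, *pike*).
The final sound of *ated* is /d/, which is a consonant, so the suffix is -wuk, giving *atedwuk*.
*bukte*: final sound = /e/, a vowel → -mu → *buktemu*.

atedwuk, buktemu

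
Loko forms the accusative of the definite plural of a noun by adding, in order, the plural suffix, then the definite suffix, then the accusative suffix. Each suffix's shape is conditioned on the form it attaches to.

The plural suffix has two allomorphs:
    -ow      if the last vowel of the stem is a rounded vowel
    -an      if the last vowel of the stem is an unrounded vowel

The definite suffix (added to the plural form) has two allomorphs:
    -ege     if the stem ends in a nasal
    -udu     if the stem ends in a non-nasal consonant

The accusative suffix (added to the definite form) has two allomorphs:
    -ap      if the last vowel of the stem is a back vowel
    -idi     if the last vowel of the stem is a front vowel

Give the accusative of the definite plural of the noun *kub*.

kubowuduap

Since the last vowel of *kub* is /u/ (a rounded vowel), it takes -ow, giving *kubow*.
The plural form *kubow*: final consonant = /w/, non-nasal → -udu → *kubowudu*.
The definite form *kubowudu* — last vowel /u/ (a back vowel) → -ap → *kubowuduap*.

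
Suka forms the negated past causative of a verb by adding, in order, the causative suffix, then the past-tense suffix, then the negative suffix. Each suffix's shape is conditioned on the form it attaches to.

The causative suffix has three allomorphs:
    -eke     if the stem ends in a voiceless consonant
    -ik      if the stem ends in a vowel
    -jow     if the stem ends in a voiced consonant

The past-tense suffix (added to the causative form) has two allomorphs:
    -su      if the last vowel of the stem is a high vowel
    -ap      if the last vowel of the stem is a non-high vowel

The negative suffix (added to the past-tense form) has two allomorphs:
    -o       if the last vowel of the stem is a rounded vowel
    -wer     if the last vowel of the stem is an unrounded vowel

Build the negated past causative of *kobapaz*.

kobapazjowapwer

Since the final sound of *kobapaz* is /z/ (a voiced consonant), it takes -jow, giving *kobapazjow*.
Since the last vowel of the causative form *kobapazjow* is /o/ (a non-high vowel), it takes -ap, giving *kobapazjowap*.
The last vowel of the past-tense form *kobapazjowap* is /a/, which is an unrounded vowel, so the negative suffix is -wer, giving *kobapazjowapwer*.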